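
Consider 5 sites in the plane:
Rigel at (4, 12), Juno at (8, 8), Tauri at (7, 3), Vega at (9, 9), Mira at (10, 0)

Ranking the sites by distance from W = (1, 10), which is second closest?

Compare squared distances (the ordering matches that of the actual distances):
d²(W, Rigel) = (1−4)² + (10−12)² = 9 + 4 = 13
d²(W, Juno) = (1−8)² + (10−8)² = 49 + 4 = 53
d²(W, Tauri) = (1−7)² + (10−3)² = 36 + 49 = 85
d²(W, Vega) = (1−9)² + (10−9)² = 64 + 1 = 65
d²(W, Mira) = (1−10)² + (10−0)² = 81 + 100 = 181
Sorted ascending: Rigel, Juno, Vega, … — the second-nearest is Juno.

Juno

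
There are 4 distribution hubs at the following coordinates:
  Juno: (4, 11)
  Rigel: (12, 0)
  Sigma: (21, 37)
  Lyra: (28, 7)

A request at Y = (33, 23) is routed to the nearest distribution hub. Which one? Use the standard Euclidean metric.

Lyra

Squared Euclidean distances:
d²(Y, Juno) = (33−4)² + (23−11)² = 841 + 144 = 985
d²(Y, Rigel) = (33−12)² + (23−0)² = 441 + 529 = 970
d²(Y, Sigma) = (33−21)² + (23−37)² = 144 + 196 = 340
d²(Y, Lyra) = (33−28)² + (23−7)² = 25 + 256 = 281
Lyra is nearest.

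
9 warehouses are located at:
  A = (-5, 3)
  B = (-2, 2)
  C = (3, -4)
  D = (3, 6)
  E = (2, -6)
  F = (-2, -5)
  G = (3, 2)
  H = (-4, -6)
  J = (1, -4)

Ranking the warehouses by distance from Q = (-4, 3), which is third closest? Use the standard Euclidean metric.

Squared Euclidean distances:
|QA|² = (-4−(-5))² + (3−3)² = 1 + 0 = 1
|QB|² = (-4−(-2))² + (3−2)² = 4 + 1 = 5
|QC|² = (-4−3)² + (3−(-4))² = 49 + 49 = 98
|QD|² = (-4−3)² + (3−6)² = 49 + 9 = 58
|QE|² = (-4−2)² + (3−(-6))² = 36 + 81 = 117
|QF|² = (-4−(-2))² + (3−(-5))² = 4 + 64 = 68
|QG|² = (-4−3)² + (3−2)² = 49 + 1 = 50
|QH|² = (-4−(-4))² + (3−(-6))² = 0 + 81 = 81
|QJ|² = (-4−1)² + (3−(-4))² = 25 + 49 = 74
Sorted ascending: A, B, G, D, … — the third-nearest is G.

G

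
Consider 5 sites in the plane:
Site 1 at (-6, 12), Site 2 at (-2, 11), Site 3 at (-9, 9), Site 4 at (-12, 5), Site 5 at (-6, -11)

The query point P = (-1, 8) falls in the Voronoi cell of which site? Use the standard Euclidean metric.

Since √ is increasing, it suffices to compare squared distances:
d²(P, Site 1) = (-1−(-6))² + (8−12)² = 25 + 16 = 41
d²(P, Site 2) = (-1−(-2))² + (8−11)² = 1 + 9 = 10
d²(P, Site 3) = (-1−(-9))² + (8−9)² = 64 + 1 = 65
d²(P, Site 4) = (-1−(-12))² + (8−5)² = 121 + 9 = 130
d²(P, Site 5) = (-1−(-6))² + (8−(-11))² = 25 + 361 = 386
The smallest is to Site 2, so P lies in the Voronoi region of Site 2.

Site 2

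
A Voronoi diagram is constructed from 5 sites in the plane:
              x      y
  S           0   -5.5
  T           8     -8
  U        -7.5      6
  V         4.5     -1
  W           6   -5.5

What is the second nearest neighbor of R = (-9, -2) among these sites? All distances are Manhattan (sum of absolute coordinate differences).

S

d(R,S) = 9 + 3.5 = 12.5
d(R,T) = 17 + 6 = 23
d(R,U) = 1.5 + 8 = 9.5
d(R,V) = 13.5 + 1 = 14.5
d(R,W) = 15 + 3.5 = 18.5
Sorted ascending: U, S, V, … — the second-nearest is S.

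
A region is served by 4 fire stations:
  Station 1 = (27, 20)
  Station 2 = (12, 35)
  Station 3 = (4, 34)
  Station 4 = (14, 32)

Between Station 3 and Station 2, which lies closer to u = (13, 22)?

Station 2

Compare squared distances:
d²(u, Station 3) = (13−4)² + (22−34)² = 81 + 144 = 225
d²(u, Station 2) = (13−12)² + (22−35)² = 1 + 169 = 170
225 > 170, so Station 2 is closer.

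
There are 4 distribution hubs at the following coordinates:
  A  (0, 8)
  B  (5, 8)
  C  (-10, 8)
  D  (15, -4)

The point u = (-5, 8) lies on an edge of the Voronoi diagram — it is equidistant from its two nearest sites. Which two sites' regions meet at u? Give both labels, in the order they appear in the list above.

A and C

Squared distances from u to each site:
|uA|² = (-5−0)² + (8−8)² = 25 + 0 = 25
|uB|² = (-5−5)² + (8−8)² = 100 + 0 = 100
|uC|² = (-5−(-10))² + (8−8)² = 25 + 0 = 25
|uD|² = (-5−15)² + (8−(-4))² = 400 + 144 = 544
u is equidistant from A and C (both at squared distance 25), and every other site is strictly farther — so u lies on the A–C Voronoi edge.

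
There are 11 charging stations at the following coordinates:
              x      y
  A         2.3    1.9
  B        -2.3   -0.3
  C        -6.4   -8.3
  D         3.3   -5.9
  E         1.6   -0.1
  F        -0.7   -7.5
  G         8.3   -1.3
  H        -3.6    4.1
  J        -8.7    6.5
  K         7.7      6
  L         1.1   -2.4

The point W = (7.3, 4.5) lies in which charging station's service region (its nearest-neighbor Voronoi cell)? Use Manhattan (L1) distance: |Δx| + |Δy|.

K

d(W,A) = 5 + 2.6 = 7.6
d(W,B) = 9.6 + 4.8 = 14.4
d(W,C) = 13.7 + 12.8 = 26.5
d(W,D) = 4 + 10.4 = 14.4
d(W,E) = 5.7 + 4.6 = 10.3
d(W,F) = 8 + 12 = 20
d(W,G) = 1 + 5.8 = 6.8
d(W,H) = 10.9 + 0.4 = 11.3
d(W,J) = 16 + 2 = 18
d(W,K) = 0.4 + 1.5 = 1.9
d(W,L) = 6.2 + 6.9 = 13.1
K is nearest.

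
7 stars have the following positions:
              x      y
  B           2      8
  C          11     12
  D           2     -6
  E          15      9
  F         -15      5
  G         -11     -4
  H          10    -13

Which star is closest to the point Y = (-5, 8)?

Since √ is increasing, it suffices to compare squared distances:
|YB|² = 49 + 0 = 49
|YC|² = 256 + 16 = 272
|YD|² = 49 + 196 = 245
|YE|² = 400 + 1 = 401
|YF|² = 100 + 9 = 109
|YG|² = 36 + 144 = 180
|YH|² = 225 + 441 = 666
The smallest is to B, so Y lies in the Voronoi region of B.

B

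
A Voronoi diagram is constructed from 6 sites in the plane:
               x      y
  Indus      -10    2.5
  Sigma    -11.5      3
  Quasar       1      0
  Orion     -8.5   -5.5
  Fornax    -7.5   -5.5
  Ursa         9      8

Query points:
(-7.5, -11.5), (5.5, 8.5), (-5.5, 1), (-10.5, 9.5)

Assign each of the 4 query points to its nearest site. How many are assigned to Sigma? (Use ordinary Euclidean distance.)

1

(-7.5, -11.5) — d² to each: Indus:202.25, Sigma:226.25, Quasar:204.5, Orion:37, Fornax:36, Ursa:652.5 → nearest is Fornax
(5.5, 8.5) — d² to each: Indus:276.25, Sigma:319.25, Quasar:92.5, Orion:392, Fornax:365, Ursa:12.5 → nearest is Ursa
(-5.5, 1) — d² to each: Indus:22.5, Sigma:40, Quasar:43.25, Orion:51.25, Fornax:46.25, Ursa:259.25 → nearest is Indus
(-10.5, 9.5) — d² to each: Indus:49.25, Sigma:43.25, Quasar:222.5, Orion:229, Fornax:234, Ursa:382.5 → nearest is Sigma
1 of the 4 points has Sigma as nearest.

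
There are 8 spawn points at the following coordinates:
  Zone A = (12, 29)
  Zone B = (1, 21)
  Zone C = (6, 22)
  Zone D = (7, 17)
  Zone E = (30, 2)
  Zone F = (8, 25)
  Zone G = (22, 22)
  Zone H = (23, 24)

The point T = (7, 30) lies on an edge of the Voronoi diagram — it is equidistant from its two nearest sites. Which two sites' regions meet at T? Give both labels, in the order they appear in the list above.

Zone A and Zone F

Squared distances from T to each site:
d²(T, Zone A) = (7−12)² + (30−29)² = 25 + 1 = 26
d²(T, Zone B) = (7−1)² + (30−21)² = 36 + 81 = 117
d²(T, Zone C) = (7−6)² + (30−22)² = 1 + 64 = 65
d²(T, Zone D) = (7−7)² + (30−17)² = 0 + 169 = 169
d²(T, Zone E) = (7−30)² + (30−2)² = 529 + 784 = 1313
d²(T, Zone F) = (7−8)² + (30−25)² = 1 + 25 = 26
d²(T, Zone G) = (7−22)² + (30−22)² = 225 + 64 = 289
d²(T, Zone H) = (7−23)² + (30−24)² = 256 + 36 = 292
T is equidistant from Zone A and Zone F (both at squared distance 26), and every other site is strictly farther — so T lies on the Zone A–Zone F Voronoi edge.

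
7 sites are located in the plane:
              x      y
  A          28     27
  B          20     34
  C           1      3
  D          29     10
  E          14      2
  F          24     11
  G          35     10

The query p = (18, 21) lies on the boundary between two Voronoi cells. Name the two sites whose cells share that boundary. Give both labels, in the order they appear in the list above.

Squared distances from p to each site:
|pA|² = (18−28)² + (21−27)² = 100 + 36 = 136
|pB|² = (18−20)² + (21−34)² = 4 + 169 = 173
|pC|² = (18−1)² + (21−3)² = 289 + 324 = 613
|pD|² = (18−29)² + (21−10)² = 121 + 121 = 242
|pE|² = (18−14)² + (21−2)² = 16 + 361 = 377
|pF|² = (18−24)² + (21−11)² = 36 + 100 = 136
|pG|² = (18−35)² + (21−10)² = 289 + 121 = 410
p is equidistant from A and F (both at squared distance 136), and every other site is strictly farther — so p lies on the A–F Voronoi edge.

A and F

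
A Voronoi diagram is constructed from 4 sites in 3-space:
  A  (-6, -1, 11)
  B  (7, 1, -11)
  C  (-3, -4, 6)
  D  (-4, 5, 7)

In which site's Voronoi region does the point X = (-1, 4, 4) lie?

Since √ is increasing, it suffices to compare squared distances:
|XA|² = (-1−(-6))² + (4−(-1))² + (4−11)² = 25 + 25 + 49 = 99
|XB|² = (-1−7)² + (4−1)² + (4−(-11))² = 64 + 9 + 225 = 298
|XC|² = (-1−(-3))² + (4−(-4))² + (4−6)² = 4 + 64 + 4 = 72
|XD|² = (-1−(-4))² + (4−5)² + (4−7)² = 9 + 1 + 9 = 19
Minimum is at D.

D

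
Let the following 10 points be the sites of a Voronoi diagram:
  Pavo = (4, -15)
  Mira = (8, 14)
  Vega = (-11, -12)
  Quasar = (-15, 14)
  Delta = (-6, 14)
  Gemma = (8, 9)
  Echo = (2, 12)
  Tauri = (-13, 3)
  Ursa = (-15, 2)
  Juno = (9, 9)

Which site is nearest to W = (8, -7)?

Compare squared distances (the ordering matches that of the actual distances):
d²(W, Pavo) = (8−4)² + (-7−(-15))² = 16 + 64 = 80
d²(W, Mira) = (8−8)² + (-7−14)² = 0 + 441 = 441
d²(W, Vega) = (8−(-11))² + (-7−(-12))² = 361 + 25 = 386
d²(W, Quasar) = (8−(-15))² + (-7−14)² = 529 + 441 = 970
d²(W, Delta) = (8−(-6))² + (-7−14)² = 196 + 441 = 637
d²(W, Gemma) = (8−8)² + (-7−9)² = 0 + 256 = 256
d²(W, Echo) = (8−2)² + (-7−12)² = 36 + 361 = 397
d²(W, Tauri) = (8−(-13))² + (-7−3)² = 441 + 100 = 541
d²(W, Ursa) = (8−(-15))² + (-7−2)² = 529 + 81 = 610
d²(W, Juno) = (8−9)² + (-7−9)² = 1 + 256 = 257
Minimum is at Pavo.

Pavo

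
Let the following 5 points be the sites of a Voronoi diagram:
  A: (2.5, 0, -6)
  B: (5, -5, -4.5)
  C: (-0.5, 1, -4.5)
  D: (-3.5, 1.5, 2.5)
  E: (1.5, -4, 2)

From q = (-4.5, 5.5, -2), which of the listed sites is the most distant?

Compare squared distances (the ordering matches that of the actual distances):
|qA|² = (-4.5−2.5)² + (5.5−0)² + (-2−(-6))² = 49 + 30.25 + 16 = 95.25
|qB|² = (-4.5−5)² + (5.5−(-5))² + (-2−(-4.5))² = 90.25 + 110.25 + 6.25 = 206.75
|qC|² = (-4.5−(-0.5))² + (5.5−1)² + (-2−(-4.5))² = 16 + 20.25 + 6.25 = 42.5
|qD|² = (-4.5−(-3.5))² + (5.5−1.5)² + (-2−2.5)² = 1 + 16 + 20.25 = 37.25
|qE|² = (-4.5−1.5)² + (5.5−(-4))² + (-2−2)² = 36 + 90.25 + 16 = 142.25
The largest is to B.

B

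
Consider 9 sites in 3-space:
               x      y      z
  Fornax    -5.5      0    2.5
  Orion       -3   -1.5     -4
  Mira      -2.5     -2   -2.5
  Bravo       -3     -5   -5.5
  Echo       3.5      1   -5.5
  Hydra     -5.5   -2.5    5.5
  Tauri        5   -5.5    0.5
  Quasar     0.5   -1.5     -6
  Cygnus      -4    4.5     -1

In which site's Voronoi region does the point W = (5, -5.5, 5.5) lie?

Tauri

Squared Euclidean distances:
d²(W, Fornax) = (5−(-5.5))² + (-5.5−0)² + (5.5−2.5)² = 110.25 + 30.25 + 9 = 149.5
d²(W, Orion) = (5−(-3))² + (-5.5−(-1.5))² + (5.5−(-4))² = 64 + 16 + 90.25 = 170.25
d²(W, Mira) = (5−(-2.5))² + (-5.5−(-2))² + (5.5−(-2.5))² = 56.25 + 12.25 + 64 = 132.5
d²(W, Bravo) = (5−(-3))² + (-5.5−(-5))² + (5.5−(-5.5))² = 64 + 0.25 + 121 = 185.25
d²(W, Echo) = (5−3.5)² + (-5.5−1)² + (5.5−(-5.5))² = 2.25 + 42.25 + 121 = 165.5
d²(W, Hydra) = (5−(-5.5))² + (-5.5−(-2.5))² + (5.5−5.5)² = 110.25 + 9 + 0 = 119.25
d²(W, Tauri) = (5−5)² + (-5.5−(-5.5))² + (5.5−0.5)² = 0 + 0 + 25 = 25
d²(W, Quasar) = (5−0.5)² + (-5.5−(-1.5))² + (5.5−(-6))² = 20.25 + 16 + 132.25 = 168.5
d²(W, Cygnus) = (5−(-4))² + (-5.5−4.5)² + (5.5−(-1))² = 81 + 100 + 42.25 = 223.25
Tauri is nearest.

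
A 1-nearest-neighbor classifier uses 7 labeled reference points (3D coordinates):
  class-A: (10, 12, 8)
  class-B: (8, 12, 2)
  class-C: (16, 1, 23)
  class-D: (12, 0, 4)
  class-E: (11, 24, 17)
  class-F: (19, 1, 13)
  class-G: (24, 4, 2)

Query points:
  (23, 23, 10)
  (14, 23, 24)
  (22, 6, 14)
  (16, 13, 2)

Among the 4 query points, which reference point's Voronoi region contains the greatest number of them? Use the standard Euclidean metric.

class-E

(23, 23, 10) — d² to each: class-A:294, class-B:410, class-C:702, class-D:686, class-E:194, class-F:509, class-G:426 → nearest is class-E
(14, 23, 24) — d² to each: class-A:393, class-B:641, class-C:489, class-D:933, class-E:59, class-F:630, class-G:945 → nearest is class-E
(22, 6, 14) — d² to each: class-A:216, class-B:376, class-C:142, class-D:236, class-E:454, class-F:35, class-G:152 → nearest is class-F
(16, 13, 2) — d² to each: class-A:73, class-B:65, class-C:585, class-D:189, class-E:371, class-F:274, class-G:145 → nearest is class-B
Tally — class-B:1, class-E:2, class-F:1. class-E captures the most (2).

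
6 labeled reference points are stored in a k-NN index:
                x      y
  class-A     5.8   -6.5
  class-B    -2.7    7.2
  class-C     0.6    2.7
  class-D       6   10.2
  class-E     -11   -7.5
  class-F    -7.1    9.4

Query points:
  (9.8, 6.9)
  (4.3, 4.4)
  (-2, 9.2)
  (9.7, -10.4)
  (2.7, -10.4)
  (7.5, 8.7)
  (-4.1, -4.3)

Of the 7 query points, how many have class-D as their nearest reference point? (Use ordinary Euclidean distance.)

2

(9.8, 6.9) — d² to each: class-A:195.56, class-B:156.34, class-C:102.28, class-D:25.33, class-E:640, class-F:291.86 → nearest is class-D
(4.3, 4.4) — d² to each: class-A:121.06, class-B:56.84, class-C:16.58, class-D:36.53, class-E:375.7, class-F:154.96 → nearest is class-C
(-2, 9.2) — d² to each: class-A:307.33, class-B:4.49, class-C:49.01, class-D:65, class-E:359.89, class-F:26.05 → nearest is class-B
(9.7, -10.4) — d² to each: class-A:30.42, class-B:463.52, class-C:254.42, class-D:438.05, class-E:436.9, class-F:674.28 → nearest is class-A
(2.7, -10.4) — d² to each: class-A:24.82, class-B:338.92, class-C:176.02, class-D:435.25, class-E:196.1, class-F:488.08 → nearest is class-A
(7.5, 8.7) — d² to each: class-A:233.93, class-B:106.29, class-C:83.61, class-D:4.5, class-E:604.69, class-F:213.65 → nearest is class-D
(-4.1, -4.3) — d² to each: class-A:102.85, class-B:134.21, class-C:71.09, class-D:312.26, class-E:57.85, class-F:196.69 → nearest is class-E
2 of the 7 points have class-D as nearest.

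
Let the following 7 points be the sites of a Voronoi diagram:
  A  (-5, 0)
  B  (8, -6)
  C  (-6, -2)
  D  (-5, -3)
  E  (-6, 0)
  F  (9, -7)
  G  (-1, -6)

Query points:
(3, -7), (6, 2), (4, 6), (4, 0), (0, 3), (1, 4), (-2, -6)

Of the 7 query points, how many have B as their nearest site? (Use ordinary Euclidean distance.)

(3, -7) — d² to each: A:113, B:26, C:106, D:80, E:130, F:36, G:17 → nearest is G
(6, 2) — d² to each: A:125, B:68, C:160, D:146, E:148, F:90, G:113 → nearest is B
(4, 6) — d² to each: A:117, B:160, C:164, D:162, E:136, F:194, G:169 → nearest is A
(4, 0) — d² to each: A:81, B:52, C:104, D:90, E:100, F:74, G:61 → nearest is B
(0, 3) — d² to each: A:34, B:145, C:61, D:61, E:45, F:181, G:82 → nearest is A
(1, 4) — d² to each: A:52, B:149, C:85, D:85, E:65, F:185, G:104 → nearest is A
(-2, -6) — d² to each: A:45, B:100, C:32, D:18, E:52, F:122, G:1 → nearest is G
2 of the 7 points have B as nearest.

2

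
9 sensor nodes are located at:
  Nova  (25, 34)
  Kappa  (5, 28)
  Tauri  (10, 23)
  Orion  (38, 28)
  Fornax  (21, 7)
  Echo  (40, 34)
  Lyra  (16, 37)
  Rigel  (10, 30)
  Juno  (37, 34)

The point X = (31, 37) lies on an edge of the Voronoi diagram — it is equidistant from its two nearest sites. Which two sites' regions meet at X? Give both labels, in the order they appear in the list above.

Squared distances from X to each site:
d²(X, Nova) = (31−25)² + (37−34)² = 36 + 9 = 45
d²(X, Kappa) = (31−5)² + (37−28)² = 676 + 81 = 757
d²(X, Tauri) = (31−10)² + (37−23)² = 441 + 196 = 637
d²(X, Orion) = (31−38)² + (37−28)² = 49 + 81 = 130
d²(X, Fornax) = (31−21)² + (37−7)² = 100 + 900 = 1000
d²(X, Echo) = (31−40)² + (37−34)² = 81 + 9 = 90
d²(X, Lyra) = (31−16)² + (37−37)² = 225 + 0 = 225
d²(X, Rigel) = (31−10)² + (37−30)² = 441 + 49 = 490
d²(X, Juno) = (31−37)² + (37−34)² = 36 + 9 = 45
X is equidistant from Nova and Juno (both at squared distance 45), and every other site is strictly farther — so X lies on the Nova–Juno Voronoi edge.

Nova and Juno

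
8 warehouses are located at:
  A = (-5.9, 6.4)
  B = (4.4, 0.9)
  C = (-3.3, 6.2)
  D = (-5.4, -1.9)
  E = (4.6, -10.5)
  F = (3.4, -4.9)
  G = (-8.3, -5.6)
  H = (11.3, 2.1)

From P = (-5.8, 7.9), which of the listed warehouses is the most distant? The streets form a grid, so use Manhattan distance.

E

d(P,A) = |-5.8−(-5.9)| + |7.9−6.4| = 0.1 + 1.5 = 1.6
d(P,B) = |-5.8−4.4| + |7.9−0.9| = 10.2 + 7 = 17.2
d(P,C) = |-5.8−(-3.3)| + |7.9−6.2| = 2.5 + 1.7 = 4.2
d(P,D) = |-5.8−(-5.4)| + |7.9−(-1.9)| = 0.4 + 9.8 = 10.2
d(P,E) = |-5.8−4.6| + |7.9−(-10.5)| = 10.4 + 18.4 = 28.8
d(P,F) = |-5.8−3.4| + |7.9−(-4.9)| = 9.2 + 12.8 = 22
d(P,G) = |-5.8−(-8.3)| + |7.9−(-5.6)| = 2.5 + 13.5 = 16
d(P,H) = |-5.8−11.3| + |7.9−2.1| = 17.1 + 5.8 = 22.9
The largest is to E.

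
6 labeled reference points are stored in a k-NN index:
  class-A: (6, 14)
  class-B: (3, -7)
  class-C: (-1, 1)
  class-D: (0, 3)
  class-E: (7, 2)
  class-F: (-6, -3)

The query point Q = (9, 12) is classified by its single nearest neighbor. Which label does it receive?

class-A

Squared Euclidean distances:
d²(Q, class-A) = (9−6)² + (12−14)² = 9 + 4 = 13
d²(Q, class-B) = (9−3)² + (12−(-7))² = 36 + 361 = 397
d²(Q, class-C) = (9−(-1))² + (12−1)² = 100 + 121 = 221
d²(Q, class-D) = (9−0)² + (12−3)² = 81 + 81 = 162
d²(Q, class-E) = (9−7)² + (12−2)² = 4 + 100 = 104
d²(Q, class-F) = (9−(-6))² + (12−(-3))² = 225 + 225 = 450
Minimum is at class-A.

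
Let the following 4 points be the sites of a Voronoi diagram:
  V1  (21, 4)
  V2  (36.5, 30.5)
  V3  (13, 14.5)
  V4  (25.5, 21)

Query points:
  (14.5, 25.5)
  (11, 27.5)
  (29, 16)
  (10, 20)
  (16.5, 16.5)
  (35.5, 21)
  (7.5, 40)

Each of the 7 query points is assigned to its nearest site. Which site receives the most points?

(14.5, 25.5) — d² to each: V1:504.5, V2:509, V3:123.25, V4:141.25 → nearest is V3
(11, 27.5) — d² to each: V1:652.25, V2:659.25, V3:173, V4:252.5 → nearest is V3
(29, 16) — d² to each: V1:208, V2:266.5, V3:258.25, V4:37.25 → nearest is V4
(10, 20) — d² to each: V1:377, V2:812.5, V3:39.25, V4:241.25 → nearest is V3
(16.5, 16.5) — d² to each: V1:176.5, V2:596, V3:16.25, V4:101.25 → nearest is V3
(35.5, 21) — d² to each: V1:499.25, V2:91.25, V3:548.5, V4:100 → nearest is V2
(7.5, 40) — d² to each: V1:1478.25, V2:931.25, V3:680.5, V4:685 → nearest is V3
Tally — V2:1, V3:5, V4:1. V3 captures the most (5).

V3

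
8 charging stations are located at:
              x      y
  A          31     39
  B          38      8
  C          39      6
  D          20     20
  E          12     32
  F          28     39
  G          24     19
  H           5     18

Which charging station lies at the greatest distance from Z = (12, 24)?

Compare squared distances (the ordering matches that of the actual distances):
|ZA|² = 361 + 225 = 586
|ZB|² = 676 + 256 = 932
|ZC|² = 729 + 324 = 1053
|ZD|² = 64 + 16 = 80
|ZE|² = 0 + 64 = 64
|ZF|² = 256 + 225 = 481
|ZG|² = 144 + 25 = 169
|ZH|² = 49 + 36 = 85
The largest is to C.

C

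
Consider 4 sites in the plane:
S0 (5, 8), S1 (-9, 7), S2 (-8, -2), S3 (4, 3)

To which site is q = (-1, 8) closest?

Squared Euclidean distances:
|qS0|² = (-1−5)² + (8−8)² = 36 + 0 = 36
|qS1|² = (-1−(-9))² + (8−7)² = 64 + 1 = 65
|qS2|² = (-1−(-8))² + (8−(-2))² = 49 + 100 = 149
|qS3|² = (-1−4)² + (8−3)² = 25 + 25 = 50
S0 is nearest.

S0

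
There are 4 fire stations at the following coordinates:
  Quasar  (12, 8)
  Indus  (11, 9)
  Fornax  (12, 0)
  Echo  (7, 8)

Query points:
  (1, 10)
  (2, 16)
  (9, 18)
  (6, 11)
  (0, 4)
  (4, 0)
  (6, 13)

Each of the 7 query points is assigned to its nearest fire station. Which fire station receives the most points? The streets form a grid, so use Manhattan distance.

(1, 10) — d to each: Quasar:13, Indus:11, Fornax:21, Echo:8 → nearest is Echo
(2, 16) — d to each: Quasar:18, Indus:16, Fornax:26, Echo:13 → nearest is Echo
(9, 18) — d to each: Quasar:13, Indus:11, Fornax:21, Echo:12 → nearest is Indus
(6, 11) — d to each: Quasar:9, Indus:7, Fornax:17, Echo:4 → nearest is Echo
(0, 4) — d to each: Quasar:16, Indus:16, Fornax:16, Echo:11 → nearest is Echo
(4, 0) — d to each: Quasar:16, Indus:16, Fornax:8, Echo:11 → nearest is Fornax
(6, 13) — d to each: Quasar:11, Indus:9, Fornax:19, Echo:6 → nearest is Echo
Tally — Indus:1, Fornax:1, Echo:5. Echo captures the most (5).

Echo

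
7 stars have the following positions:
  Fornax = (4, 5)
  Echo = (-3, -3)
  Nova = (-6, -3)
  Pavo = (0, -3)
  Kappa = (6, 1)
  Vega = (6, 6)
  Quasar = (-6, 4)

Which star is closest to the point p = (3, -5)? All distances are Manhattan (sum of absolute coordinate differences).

Pavo

d(p, Fornax) = |3−4| + |-5−5| = 1 + 10 = 11
d(p, Echo) = |3−(-3)| + |-5−(-3)| = 6 + 2 = 8
d(p, Nova) = |3−(-6)| + |-5−(-3)| = 9 + 2 = 11
d(p, Pavo) = |3−0| + |-5−(-3)| = 3 + 2 = 5
d(p, Kappa) = |3−6| + |-5−1| = 3 + 6 = 9
d(p, Vega) = |3−6| + |-5−6| = 3 + 11 = 14
d(p, Quasar) = |3−(-6)| + |-5−4| = 9 + 9 = 18
Pavo is nearest.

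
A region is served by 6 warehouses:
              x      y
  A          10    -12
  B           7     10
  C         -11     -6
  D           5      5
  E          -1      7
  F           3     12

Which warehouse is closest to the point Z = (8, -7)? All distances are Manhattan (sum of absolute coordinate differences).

A

d(Z,A) = |8−10| + |-7−(-12)| = 2 + 5 = 7
d(Z,B) = |8−7| + |-7−10| = 1 + 17 = 18
d(Z,C) = |8−(-11)| + |-7−(-6)| = 19 + 1 = 20
d(Z,D) = |8−5| + |-7−5| = 3 + 12 = 15
d(Z,E) = |8−(-1)| + |-7−7| = 9 + 14 = 23
d(Z,F) = |8−3| + |-7−12| = 5 + 19 = 24
A is nearest.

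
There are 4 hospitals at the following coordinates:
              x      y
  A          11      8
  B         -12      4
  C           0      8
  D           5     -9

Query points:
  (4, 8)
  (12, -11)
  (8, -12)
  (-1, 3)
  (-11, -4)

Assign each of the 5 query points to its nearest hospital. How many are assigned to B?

(4, 8) — d² to each: A:49, B:272, C:16, D:290 → nearest is C
(12, -11) — d² to each: A:362, B:801, C:505, D:53 → nearest is D
(8, -12) — d² to each: A:409, B:656, C:464, D:18 → nearest is D
(-1, 3) — d² to each: A:169, B:122, C:26, D:180 → nearest is C
(-11, -4) — d² to each: A:628, B:65, C:265, D:281 → nearest is B
1 of the 5 points has B as nearest.

1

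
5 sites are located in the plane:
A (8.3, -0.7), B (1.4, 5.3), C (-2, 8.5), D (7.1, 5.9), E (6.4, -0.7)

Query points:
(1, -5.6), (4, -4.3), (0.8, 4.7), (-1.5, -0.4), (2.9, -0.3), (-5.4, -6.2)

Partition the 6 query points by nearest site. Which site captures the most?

(1, -5.6) — d² to each: A:77.3, B:118.97, C:207.81, D:169.46, E:53.17 → nearest is E
(4, -4.3) — d² to each: A:31.45, B:98.92, C:199.84, D:113.65, E:18.72 → nearest is E
(0.8, 4.7) — d² to each: A:85.41, B:0.72, C:22.28, D:41.13, E:60.52 → nearest is B
(-1.5, -0.4) — d² to each: A:96.13, B:40.9, C:79.46, D:113.65, E:62.5 → nearest is B
(2.9, -0.3) — d² to each: A:29.32, B:33.61, C:101.45, D:56.08, E:12.41 → nearest is E
(-5.4, -6.2) — d² to each: A:217.94, B:178.49, C:227.65, D:302.66, E:169.49 → nearest is E
Tally — B:2, E:4. E captures the most (4).

E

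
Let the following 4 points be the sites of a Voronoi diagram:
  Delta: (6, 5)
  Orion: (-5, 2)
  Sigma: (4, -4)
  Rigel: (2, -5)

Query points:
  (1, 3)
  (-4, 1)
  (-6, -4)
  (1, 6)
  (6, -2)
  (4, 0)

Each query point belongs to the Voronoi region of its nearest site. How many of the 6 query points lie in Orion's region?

2

(1, 3) — d² to each: Delta:29, Orion:37, Sigma:58, Rigel:65 → nearest is Delta
(-4, 1) — d² to each: Delta:116, Orion:2, Sigma:89, Rigel:72 → nearest is Orion
(-6, -4) — d² to each: Delta:225, Orion:37, Sigma:100, Rigel:65 → nearest is Orion
(1, 6) — d² to each: Delta:26, Orion:52, Sigma:109, Rigel:122 → nearest is Delta
(6, -2) — d² to each: Delta:49, Orion:137, Sigma:8, Rigel:25 → nearest is Sigma
(4, 0) — d² to each: Delta:29, Orion:85, Sigma:16, Rigel:29 → nearest is Sigma
2 of the 6 points have Orion as nearest.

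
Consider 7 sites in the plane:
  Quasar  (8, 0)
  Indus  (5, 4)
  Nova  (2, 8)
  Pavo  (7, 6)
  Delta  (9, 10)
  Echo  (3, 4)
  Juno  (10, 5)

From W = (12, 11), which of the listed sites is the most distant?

Squared Euclidean distances:
d²(W, Quasar) = 16 + 121 = 137
d²(W, Indus) = 49 + 49 = 98
d²(W, Nova) = 100 + 9 = 109
d²(W, Pavo) = 25 + 25 = 50
d²(W, Delta) = 9 + 1 = 10
d²(W, Echo) = 81 + 49 = 130
d²(W, Juno) = 4 + 36 = 40
The largest is to Quasar.

Quasar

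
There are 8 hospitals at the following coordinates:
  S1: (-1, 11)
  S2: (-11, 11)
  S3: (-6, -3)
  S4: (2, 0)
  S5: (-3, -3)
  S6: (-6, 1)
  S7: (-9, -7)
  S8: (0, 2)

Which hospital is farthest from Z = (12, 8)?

Since √ is increasing, it suffices to compare squared distances:
|ZS1|² = (12−(-1))² + (8−11)² = 169 + 9 = 178
|ZS2|² = (12−(-11))² + (8−11)² = 529 + 9 = 538
|ZS3|² = (12−(-6))² + (8−(-3))² = 324 + 121 = 445
|ZS4|² = (12−2)² + (8−0)² = 100 + 64 = 164
|ZS5|² = (12−(-3))² + (8−(-3))² = 225 + 121 = 346
|ZS6|² = (12−(-6))² + (8−1)² = 324 + 49 = 373
|ZS7|² = (12−(-9))² + (8−(-7))² = 441 + 225 = 666
|ZS8|² = (12−0)² + (8−2)² = 144 + 36 = 180
The largest is to S7.

S7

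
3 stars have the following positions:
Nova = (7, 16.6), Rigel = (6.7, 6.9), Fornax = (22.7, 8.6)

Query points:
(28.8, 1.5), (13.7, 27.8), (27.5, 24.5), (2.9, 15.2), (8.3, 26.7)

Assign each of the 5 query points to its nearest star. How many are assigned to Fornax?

2

(28.8, 1.5) — d² to each: Nova:703.25, Rigel:517.57, Fornax:87.62 → nearest is Fornax
(13.7, 27.8) — d² to each: Nova:170.33, Rigel:485.81, Fornax:449.64 → nearest is Nova
(27.5, 24.5) — d² to each: Nova:482.66, Rigel:742.4, Fornax:275.85 → nearest is Fornax
(2.9, 15.2) — d² to each: Nova:18.77, Rigel:83.33, Fornax:435.6 → nearest is Nova
(8.3, 26.7) — d² to each: Nova:103.7, Rigel:394.6, Fornax:534.97 → nearest is Nova
2 of the 5 points have Fornax as nearest.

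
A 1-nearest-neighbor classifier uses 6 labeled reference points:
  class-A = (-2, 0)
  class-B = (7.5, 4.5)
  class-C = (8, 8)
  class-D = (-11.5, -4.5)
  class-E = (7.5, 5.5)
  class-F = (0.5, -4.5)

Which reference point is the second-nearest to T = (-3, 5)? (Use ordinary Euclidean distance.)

class-F

Squared Euclidean distances:
d²(T, class-A) = (-3−(-2))² + (5−0)² = 1 + 25 = 26
d²(T, class-B) = (-3−7.5)² + (5−4.5)² = 110.25 + 0.25 = 110.5
d²(T, class-C) = (-3−8)² + (5−8)² = 121 + 9 = 130
d²(T, class-D) = (-3−(-11.5))² + (5−(-4.5))² = 72.25 + 90.25 = 162.5
d²(T, class-E) = (-3−7.5)² + (5−5.5)² = 110.25 + 0.25 = 110.5
d²(T, class-F) = (-3−0.5)² + (5−(-4.5))² = 12.25 + 90.25 = 102.5
Sorted ascending: class-A, class-F, class-B, … — the second-nearest is class-F.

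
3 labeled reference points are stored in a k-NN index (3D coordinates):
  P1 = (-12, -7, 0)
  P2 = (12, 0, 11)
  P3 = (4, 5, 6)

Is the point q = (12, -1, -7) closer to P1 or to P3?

P3

Compare squared distances:
|qP1|² = (12−(-12))² + (-1−(-7))² + (-7−0)² = 576 + 36 + 49 = 661
|qP3|² = (12−4)² + (-1−5)² + (-7−6)² = 64 + 36 + 169 = 269
661 > 269, so P3 is closer.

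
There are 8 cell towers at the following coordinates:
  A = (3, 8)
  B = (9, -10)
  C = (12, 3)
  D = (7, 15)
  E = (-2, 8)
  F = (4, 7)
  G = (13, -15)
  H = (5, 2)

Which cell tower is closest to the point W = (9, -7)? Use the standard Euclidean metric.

Since √ is increasing, it suffices to compare squared distances:
|WA|² = 36 + 225 = 261
|WB|² = 0 + 9 = 9
|WC|² = 9 + 100 = 109
|WD|² = 4 + 484 = 488
|WE|² = 121 + 225 = 346
|WF|² = 25 + 196 = 221
|WG|² = 16 + 64 = 80
|WH|² = 16 + 81 = 97
Minimum is at B.

B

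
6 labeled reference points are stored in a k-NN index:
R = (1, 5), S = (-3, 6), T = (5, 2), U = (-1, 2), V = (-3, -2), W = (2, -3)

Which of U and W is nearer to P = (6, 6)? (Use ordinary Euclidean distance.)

U

Compare squared distances:
|PU|² = (6−(-1))² + (6−2)² = 49 + 16 = 65
|PW|² = (6−2)² + (6−(-3))² = 16 + 81 = 97
65 < 97, so U is closer.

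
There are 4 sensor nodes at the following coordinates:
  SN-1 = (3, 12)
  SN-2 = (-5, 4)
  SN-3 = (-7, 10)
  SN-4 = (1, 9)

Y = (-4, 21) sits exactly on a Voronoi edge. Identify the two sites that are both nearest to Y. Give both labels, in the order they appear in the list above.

SN-1 and SN-3

Squared distances from Y to each site:
d²(Y, SN-1) = (-4−3)² + (21−12)² = 49 + 81 = 130
d²(Y, SN-2) = (-4−(-5))² + (21−4)² = 1 + 289 = 290
d²(Y, SN-3) = (-4−(-7))² + (21−10)² = 9 + 121 = 130
d²(Y, SN-4) = (-4−1)² + (21−9)² = 25 + 144 = 169
Y is equidistant from SN-1 and SN-3 (both at squared distance 130), and every other site is strictly farther — so Y lies on the SN-1–SN-3 Voronoi edge.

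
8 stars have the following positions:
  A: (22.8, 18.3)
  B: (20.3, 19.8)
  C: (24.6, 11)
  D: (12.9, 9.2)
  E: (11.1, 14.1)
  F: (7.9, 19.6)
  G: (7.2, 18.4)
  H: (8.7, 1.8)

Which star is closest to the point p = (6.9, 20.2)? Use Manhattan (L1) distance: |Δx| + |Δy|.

F

d(p,A) = |6.9−22.8| + |20.2−18.3| = 15.9 + 1.9 = 17.8
d(p,B) = |6.9−20.3| + |20.2−19.8| = 13.4 + 0.4 = 13.8
d(p,C) = |6.9−24.6| + |20.2−11| = 17.7 + 9.2 = 26.9
d(p,D) = |6.9−12.9| + |20.2−9.2| = 6 + 11 = 17
d(p,E) = |6.9−11.1| + |20.2−14.1| = 4.2 + 6.1 = 10.3
d(p,F) = |6.9−7.9| + |20.2−19.6| = 1 + 0.6 = 1.6
d(p,G) = |6.9−7.2| + |20.2−18.4| = 0.3 + 1.8 = 2.1
d(p,H) = |6.9−8.7| + |20.2−1.8| = 1.8 + 18.4 = 20.2
The smallest is to F, so p lies in the Voronoi region of F.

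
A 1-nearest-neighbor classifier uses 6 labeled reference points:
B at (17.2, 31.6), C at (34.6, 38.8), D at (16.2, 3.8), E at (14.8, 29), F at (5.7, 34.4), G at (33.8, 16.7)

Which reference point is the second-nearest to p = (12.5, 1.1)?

G

Since √ is increasing, it suffices to compare squared distances:
|pB|² = 22.09 + 930.25 = 952.34
|pC|² = 488.41 + 1421.29 = 1909.7
|pD|² = 13.69 + 7.29 = 20.98
|pE|² = 5.29 + 778.41 = 783.7
|pF|² = 46.24 + 1108.89 = 1155.13
|pG|² = 453.69 + 243.36 = 697.05
Sorted ascending: D, G, E, … — the second-nearest is G.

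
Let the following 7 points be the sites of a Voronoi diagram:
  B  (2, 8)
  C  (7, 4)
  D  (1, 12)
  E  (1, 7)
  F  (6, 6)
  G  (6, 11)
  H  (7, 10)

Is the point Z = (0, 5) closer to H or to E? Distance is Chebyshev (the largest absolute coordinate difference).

E

d(Z,H) = max(7, 5) = 7
d(Z,E) = max(1, 2) = 2
7 > 2, so E is closer.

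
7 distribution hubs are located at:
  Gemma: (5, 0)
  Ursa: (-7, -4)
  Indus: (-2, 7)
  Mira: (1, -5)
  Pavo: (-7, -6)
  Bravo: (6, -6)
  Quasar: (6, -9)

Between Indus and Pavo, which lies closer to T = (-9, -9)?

Pavo

Compare squared distances:
d²(T, Indus) = (-9−(-2))² + (-9−7)² = 49 + 256 = 305
d²(T, Pavo) = (-9−(-7))² + (-9−(-6))² = 4 + 9 = 13
305 > 13, so Pavo is closer.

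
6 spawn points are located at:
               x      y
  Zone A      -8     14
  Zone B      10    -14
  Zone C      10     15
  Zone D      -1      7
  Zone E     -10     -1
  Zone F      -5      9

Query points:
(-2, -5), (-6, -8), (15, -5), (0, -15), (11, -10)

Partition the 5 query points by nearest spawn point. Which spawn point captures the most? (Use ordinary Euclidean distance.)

Zone B

(-2, -5) — d² to each: Zone A:397, Zone B:225, Zone C:544, Zone D:145, Zone E:80, Zone F:205 → nearest is Zone E
(-6, -8) — d² to each: Zone A:488, Zone B:292, Zone C:785, Zone D:250, Zone E:65, Zone F:290 → nearest is Zone E
(15, -5) — d² to each: Zone A:890, Zone B:106, Zone C:425, Zone D:400, Zone E:641, Zone F:596 → nearest is Zone B
(0, -15) — d² to each: Zone A:905, Zone B:101, Zone C:1000, Zone D:485, Zone E:296, Zone F:601 → nearest is Zone B
(11, -10) — d² to each: Zone A:937, Zone B:17, Zone C:626, Zone D:433, Zone E:522, Zone F:617 → nearest is Zone B
Tally — Zone B:3, Zone E:2. Zone B captures the most (3).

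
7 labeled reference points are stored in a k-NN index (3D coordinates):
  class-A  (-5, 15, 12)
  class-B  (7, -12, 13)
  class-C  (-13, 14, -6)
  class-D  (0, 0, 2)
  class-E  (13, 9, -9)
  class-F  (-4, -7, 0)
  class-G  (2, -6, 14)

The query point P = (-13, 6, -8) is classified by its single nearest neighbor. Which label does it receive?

class-C

Since √ is increasing, it suffices to compare squared distances:
d²(P, class-A) = (-13−(-5))² + (6−15)² + (-8−12)² = 64 + 81 + 400 = 545
d²(P, class-B) = (-13−7)² + (6−(-12))² + (-8−13)² = 400 + 324 + 441 = 1165
d²(P, class-C) = (-13−(-13))² + (6−14)² + (-8−(-6))² = 0 + 64 + 4 = 68
d²(P, class-D) = (-13−0)² + (6−0)² + (-8−2)² = 169 + 36 + 100 = 305
d²(P, class-E) = (-13−13)² + (6−9)² + (-8−(-9))² = 676 + 9 + 1 = 686
d²(P, class-F) = (-13−(-4))² + (6−(-7))² + (-8−0)² = 81 + 169 + 64 = 314
d²(P, class-G) = (-13−2)² + (6−(-6))² + (-8−14)² = 225 + 144 + 484 = 853
The smallest is to class-C, so P lies in the Voronoi region of class-C.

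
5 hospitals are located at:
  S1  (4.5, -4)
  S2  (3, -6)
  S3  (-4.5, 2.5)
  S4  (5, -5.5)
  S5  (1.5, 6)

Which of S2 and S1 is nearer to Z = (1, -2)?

S1

Compare squared distances:
|ZS2|² = (1−3)² + (-2−(-6))² = 4 + 16 = 20
|ZS1|² = (1−4.5)² + (-2−(-4))² = 12.25 + 4 = 16.25
20 > 16.25, so S1 is closer.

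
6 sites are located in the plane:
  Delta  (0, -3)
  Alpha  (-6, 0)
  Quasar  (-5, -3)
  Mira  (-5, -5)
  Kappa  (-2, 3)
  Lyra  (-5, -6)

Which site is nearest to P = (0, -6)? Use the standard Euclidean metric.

Compare squared distances (the ordering matches that of the actual distances):
d²(P, Delta) = (0−0)² + (-6−(-3))² = 0 + 9 = 9
d²(P, Alpha) = (0−(-6))² + (-6−0)² = 36 + 36 = 72
d²(P, Quasar) = (0−(-5))² + (-6−(-3))² = 25 + 9 = 34
d²(P, Mira) = (0−(-5))² + (-6−(-5))² = 25 + 1 = 26
d²(P, Kappa) = (0−(-2))² + (-6−3)² = 4 + 81 = 85
d²(P, Lyra) = (0−(-5))² + (-6−(-6))² = 25 + 0 = 25
The smallest is to Delta, so P lies in the Voronoi region of Delta.

Delta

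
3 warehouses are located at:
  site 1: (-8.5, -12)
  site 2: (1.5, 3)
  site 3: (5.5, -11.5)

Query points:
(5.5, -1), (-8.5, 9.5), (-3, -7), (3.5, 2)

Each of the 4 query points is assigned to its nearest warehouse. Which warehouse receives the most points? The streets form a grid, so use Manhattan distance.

(5.5, -1) — d to each: site 1:25, site 2:8, site 3:10.5 → nearest is site 2
(-8.5, 9.5) — d to each: site 1:21.5, site 2:16.5, site 3:35 → nearest is site 2
(-3, -7) — d to each: site 1:10.5, site 2:14.5, site 3:13 → nearest is site 1
(3.5, 2) — d to each: site 1:26, site 2:3, site 3:15.5 → nearest is site 2
Tally — site 1:1, site 2:3. site 2 captures the most (3).

site 2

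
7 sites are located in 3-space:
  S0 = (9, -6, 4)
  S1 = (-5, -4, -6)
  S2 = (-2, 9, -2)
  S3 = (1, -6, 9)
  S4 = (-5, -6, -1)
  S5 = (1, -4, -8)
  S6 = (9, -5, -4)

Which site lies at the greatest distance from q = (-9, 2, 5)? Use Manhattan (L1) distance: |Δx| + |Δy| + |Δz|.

S6

d(q,S0) = |-9−9| + |2−(-6)| + |5−4| = 18 + 8 + 1 = 27
d(q,S1) = |-9−(-5)| + |2−(-4)| + |5−(-6)| = 4 + 6 + 11 = 21
d(q,S2) = |-9−(-2)| + |2−9| + |5−(-2)| = 7 + 7 + 7 = 21
d(q,S3) = |-9−1| + |2−(-6)| + |5−9| = 10 + 8 + 4 = 22
d(q,S4) = |-9−(-5)| + |2−(-6)| + |5−(-1)| = 4 + 8 + 6 = 18
d(q,S5) = |-9−1| + |2−(-4)| + |5−(-8)| = 10 + 6 + 13 = 29
d(q,S6) = |-9−9| + |2−(-5)| + |5−(-4)| = 18 + 7 + 9 = 34
The largest is to S6.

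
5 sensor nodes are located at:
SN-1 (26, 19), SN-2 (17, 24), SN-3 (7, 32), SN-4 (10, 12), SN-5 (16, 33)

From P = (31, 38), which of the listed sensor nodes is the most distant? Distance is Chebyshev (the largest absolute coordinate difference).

d(P, SN-1) = max(5, 19) = 19
d(P, SN-2) = max(14, 14) = 14
d(P, SN-3) = max(24, 6) = 24
d(P, SN-4) = max(21, 26) = 26
d(P, SN-5) = max(15, 5) = 15
The largest is to SN-4.

SN-4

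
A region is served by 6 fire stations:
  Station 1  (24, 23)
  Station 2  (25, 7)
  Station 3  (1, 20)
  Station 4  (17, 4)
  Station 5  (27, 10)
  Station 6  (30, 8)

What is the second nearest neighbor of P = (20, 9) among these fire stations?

Since √ is increasing, it suffices to compare squared distances:
d²(P, Station 1) = (20−24)² + (9−23)² = 16 + 196 = 212
d²(P, Station 2) = (20−25)² + (9−7)² = 25 + 4 = 29
d²(P, Station 3) = (20−1)² + (9−20)² = 361 + 121 = 482
d²(P, Station 4) = (20−17)² + (9−4)² = 9 + 25 = 34
d²(P, Station 5) = (20−27)² + (9−10)² = 49 + 1 = 50
d²(P, Station 6) = (20−30)² + (9−8)² = 100 + 1 = 101
Sorted ascending: Station 2, Station 4, Station 5, … — the second-nearest is Station 4.

Station 4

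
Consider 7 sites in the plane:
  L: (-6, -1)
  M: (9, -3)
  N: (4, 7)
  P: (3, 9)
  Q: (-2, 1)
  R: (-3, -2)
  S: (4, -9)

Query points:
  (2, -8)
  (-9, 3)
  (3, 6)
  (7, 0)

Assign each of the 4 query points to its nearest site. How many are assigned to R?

0

(2, -8) — d² to each: L:113, M:74, N:229, P:290, Q:97, R:61, S:5 → nearest is S
(-9, 3) — d² to each: L:25, M:360, N:185, P:180, Q:53, R:61, S:313 → nearest is L
(3, 6) — d² to each: L:130, M:117, N:2, P:9, Q:50, R:100, S:226 → nearest is N
(7, 0) — d² to each: L:170, M:13, N:58, P:97, Q:82, R:104, S:90 → nearest is M
0 of the 4 points have R as nearest.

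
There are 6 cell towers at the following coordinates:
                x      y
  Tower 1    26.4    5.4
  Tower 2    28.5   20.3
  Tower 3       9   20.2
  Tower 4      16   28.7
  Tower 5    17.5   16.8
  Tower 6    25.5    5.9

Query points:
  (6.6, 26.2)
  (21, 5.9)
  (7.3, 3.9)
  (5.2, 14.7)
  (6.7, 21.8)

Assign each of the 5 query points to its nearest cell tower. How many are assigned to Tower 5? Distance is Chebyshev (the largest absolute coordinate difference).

(6.6, 26.2) — d to each: Tower 1:20.8, Tower 2:21.9, Tower 3:6, Tower 4:9.4, Tower 5:10.9, Tower 6:20.3 → nearest is Tower 3
(21, 5.9) — d to each: Tower 1:5.4, Tower 2:14.4, Tower 3:14.3, Tower 4:22.8, Tower 5:10.9, Tower 6:4.5 → nearest is Tower 6
(7.3, 3.9) — d to each: Tower 1:19.1, Tower 2:21.2, Tower 3:16.3, Tower 4:24.8, Tower 5:12.9, Tower 6:18.2 → nearest is Tower 5
(5.2, 14.7) — d to each: Tower 1:21.2, Tower 2:23.3, Tower 3:5.5, Tower 4:14, Tower 5:12.3, Tower 6:20.3 → nearest is Tower 3
(6.7, 21.8) — d to each: Tower 1:19.7, Tower 2:21.8, Tower 3:2.3, Tower 4:9.3, Tower 5:10.8, Tower 6:18.8 → nearest is Tower 3
1 of the 5 points has Tower 5 as nearest.

1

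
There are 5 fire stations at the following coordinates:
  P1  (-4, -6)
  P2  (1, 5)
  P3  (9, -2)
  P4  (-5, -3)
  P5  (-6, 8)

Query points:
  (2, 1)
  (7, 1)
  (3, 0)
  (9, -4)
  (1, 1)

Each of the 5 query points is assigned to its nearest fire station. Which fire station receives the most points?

(2, 1) — d² to each: P1:85, P2:17, P3:58, P4:65, P5:113 → nearest is P2
(7, 1) — d² to each: P1:170, P2:52, P3:13, P4:160, P5:218 → nearest is P3
(3, 0) — d² to each: P1:85, P2:29, P3:40, P4:73, P5:145 → nearest is P2
(9, -4) — d² to each: P1:173, P2:145, P3:4, P4:197, P5:369 → nearest is P3
(1, 1) — d² to each: P1:74, P2:16, P3:73, P4:52, P5:98 → nearest is P2
Tally — P2:3, P3:2. P2 captures the most (3).

P2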